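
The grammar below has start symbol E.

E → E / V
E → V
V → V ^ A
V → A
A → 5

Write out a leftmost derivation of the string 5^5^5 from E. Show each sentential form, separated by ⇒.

E⇒V⇒V^A⇒V^A^A⇒A^A^A⇒5^A^A⇒5^5^A⇒5^5^5

E ⇒ V   [E → V]
V ⇒ V^A   [V → V ^ A]
V^A ⇒ V^A^A   [V → V ^ A]
V^A^A ⇒ A^A^A   [V → A]
A^A^A ⇒ 5^A^A   [A → 5]
5^A^A ⇒ 5^5^A   [A → 5]
5^5^A ⇒ 5^5^5   [A → 5]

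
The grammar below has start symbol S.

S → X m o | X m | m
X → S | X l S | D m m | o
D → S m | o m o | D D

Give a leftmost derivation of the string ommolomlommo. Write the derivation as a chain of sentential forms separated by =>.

S => Xmo   [S → X m o]
Xmo => XlSmo   [X → X l S]
XlSmo => XlSlSmo   [X → X l S]
XlSlSmo => SlSlSmo   [X → S]
SlSlSmo => XmolSlSmo   [S → X m o]
XmolSlSmo => SmolSlSmo   [X → S]
SmolSlSmo => XmmolSlSmo   [S → X m]
XmmolSlSmo => ommolSlSmo   [X → o]
ommolSlSmo => ommolXmlSmo   [S → X m]
ommolXmlSmo => ommolomlSmo   [X → o]
ommolomlSmo => ommolomlXmmo   [S → X m]
ommolomlXmmo => ommolomlommo   [X → o]

S => Xmo => XlSmo => XlSlSmo => SlSlSmo => XmolSlSmo => SmolSlSmo => XmmolSlSmo => ommolSlSmo => ommolXmlSmo => ommolomlSmo => ommolomlXmmo => ommolomlommo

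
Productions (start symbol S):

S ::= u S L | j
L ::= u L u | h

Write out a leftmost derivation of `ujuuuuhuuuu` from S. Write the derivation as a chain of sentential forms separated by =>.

S => uSL => ujL => ujuLu => ujuuLuu => ujuuuLuuu => ujuuuuLuuuu => ujuuuuhuuuu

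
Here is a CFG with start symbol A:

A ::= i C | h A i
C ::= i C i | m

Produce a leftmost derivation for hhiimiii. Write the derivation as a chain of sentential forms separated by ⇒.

A ⇒ hAi ⇒ hhAii ⇒ hhiCii ⇒ hhiiCiii ⇒ hhiimiii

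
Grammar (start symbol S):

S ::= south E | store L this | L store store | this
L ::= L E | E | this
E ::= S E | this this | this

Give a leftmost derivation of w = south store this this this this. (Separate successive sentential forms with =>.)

S => south E => south S E => south store L this E => south store E this E => south store this this this E => south store this this this this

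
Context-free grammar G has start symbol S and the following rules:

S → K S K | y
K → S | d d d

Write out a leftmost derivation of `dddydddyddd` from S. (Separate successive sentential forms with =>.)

S => KSK => SSK => KSKSK => dddSKSK => dddyKSK => dddydddSK => dddydddyK => dddydddyddd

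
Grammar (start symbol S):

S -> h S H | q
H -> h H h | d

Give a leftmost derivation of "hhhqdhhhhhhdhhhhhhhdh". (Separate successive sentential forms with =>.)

S => hSH => hhSHH => hhhSHHH => hhhqHHH => hhhqdHH => hhhqdhHhH => hhhqdhhHhhH => hhhqdhhhHhhhH => hhhqdhhhhHhhhhH => hhhqdhhhhhHhhhhhH => hhhqdhhhhhhHhhhhhhH => hhhqdhhhhhhdhhhhhhH => hhhqdhhhhhhdhhhhhhhHh => hhhqdhhhhhhdhhhhhhhdh

S => hSH   [S -> h S H]
hSH => hhSHH   [S -> h S H]
hhSHH => hhhSHHH   [S -> h S H]
hhhSHHH => hhhqHHH   [S -> q]
hhhqHHH => hhhqdHH   [H -> d]
hhhqdHH => hhhqdhHhH   [H -> h H h]
hhhqdhHhH => hhhqdhhHhhH   [H -> h H h]
hhhqdhhHhhH => hhhqdhhhHhhhH   [H -> h H h]
hhhqdhhhHhhhH => hhhqdhhhhHhhhhH   [H -> h H h]
hhhqdhhhhHhhhhH => hhhqdhhhhhHhhhhhH   [H -> h H h]
hhhqdhhhhhHhhhhhH => hhhqdhhhhhhHhhhhhhH   [H -> h H h]
hhhqdhhhhhhHhhhhhhH => hhhqdhhhhhhdhhhhhhH   [H -> d]
hhhqdhhhhhhdhhhhhhH => hhhqdhhhhhhdhhhhhhhHh   [H -> h H h]
hhhqdhhhhhhdhhhhhhhHh => hhhqdhhhhhhdhhhhhhhdh   [H -> d]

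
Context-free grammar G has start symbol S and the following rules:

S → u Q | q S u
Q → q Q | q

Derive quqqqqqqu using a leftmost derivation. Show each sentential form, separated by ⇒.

S ⇒ qSu ⇒ quQu ⇒ quqQu ⇒ quqqQu ⇒ quqqqQu ⇒ quqqqqQu ⇒ quqqqqqQu ⇒ quqqqqqqu

S ⇒ qSu   [S → q S u]
qSu ⇒ quQu   [S → u Q]
quQu ⇒ quqQu   [Q → q Q]
quqQu ⇒ quqqQu   [Q → q Q]
quqqQu ⇒ quqqqQu   [Q → q Q]
quqqqQu ⇒ quqqqqQu   [Q → q Q]
quqqqqQu ⇒ quqqqqqQu   [Q → q Q]
quqqqqqQu ⇒ quqqqqqqu   [Q → q]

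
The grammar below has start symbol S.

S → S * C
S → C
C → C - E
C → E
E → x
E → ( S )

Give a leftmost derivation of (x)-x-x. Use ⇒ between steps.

S ⇒ C   [S → C]
C ⇒ C-E   [C → C - E]
C-E ⇒ C-E-E   [C → C - E]
C-E-E ⇒ E-E-E   [C → E]
E-E-E ⇒ (S)-E-E   [E → ( S )]
(S)-E-E ⇒ (C)-E-E   [S → C]
(C)-E-E ⇒ (E)-E-E   [C → E]
(E)-E-E ⇒ (x)-E-E   [E → x]
(x)-E-E ⇒ (x)-x-E   [E → x]
(x)-x-E ⇒ (x)-x-x   [E → x]

S⇒C⇒C-E⇒C-E-E⇒E-E-E⇒(S)-E-E⇒(C)-E-E⇒(E)-E-E⇒(x)-E-E⇒(x)-x-E⇒(x)-x-x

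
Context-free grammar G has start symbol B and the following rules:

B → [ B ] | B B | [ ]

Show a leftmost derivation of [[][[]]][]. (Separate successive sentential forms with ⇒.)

B ⇒ BB   [B → B B]
BB ⇒ [B]B   [B → [ B ]]
[B]B ⇒ [BB]B   [B → B B]
[BB]B ⇒ [[]B]B   [B → [ ]]
[[]B]B ⇒ [[][B]]B   [B → [ B ]]
[[][B]]B ⇒ [[][[]]]B   [B → [ ]]
[[][[]]]B ⇒ [[][[]]][]   [B → [ ]]

B ⇒ BB ⇒ [B]B ⇒ [BB]B ⇒ [[]B]B ⇒ [[][B]]B ⇒ [[][[]]]B ⇒ [[][[]]][]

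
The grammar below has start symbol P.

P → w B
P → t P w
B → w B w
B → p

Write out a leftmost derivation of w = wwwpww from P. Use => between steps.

P => wB => wwBw => wwwBww => wwwpww

P => wB   [P → w B]
wB => wwBw   [B → w B w]
wwBw => wwwBww   [B → w B w]
wwwBww => wwwpww   [B → p]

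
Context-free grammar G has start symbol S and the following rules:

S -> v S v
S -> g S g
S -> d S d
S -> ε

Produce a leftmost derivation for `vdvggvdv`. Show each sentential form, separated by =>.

S=>vSv=>vdSdv=>vdvSvdv=>vdvgSgvdv=>vdvggvdv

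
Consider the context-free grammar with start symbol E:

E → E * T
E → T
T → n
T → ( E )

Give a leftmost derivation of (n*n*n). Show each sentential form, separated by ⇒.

E ⇒ T ⇒ (E) ⇒ (E*T) ⇒ (E*T*T) ⇒ (T*T*T) ⇒ (n*T*T) ⇒ (n*n*T) ⇒ (n*n*n)

E ⇒ T   [E → T]
T ⇒ (E)   [T → ( E )]
(E) ⇒ (E*T)   [E → E * T]
(E*T) ⇒ (E*T*T)   [E → E * T]
(E*T*T) ⇒ (T*T*T)   [E → T]
(T*T*T) ⇒ (n*T*T)   [T → n]
(n*T*T) ⇒ (n*n*T)   [T → n]
(n*n*T) ⇒ (n*n*n)   [T → n]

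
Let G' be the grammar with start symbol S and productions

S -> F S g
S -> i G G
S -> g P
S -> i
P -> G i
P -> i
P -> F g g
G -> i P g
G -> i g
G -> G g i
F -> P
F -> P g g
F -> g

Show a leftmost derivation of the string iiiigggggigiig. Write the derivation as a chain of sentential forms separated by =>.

S => iGG   [S -> i G G]
iGG => iiPgG   [G -> i P g]
iiPgG => iiGigG   [P -> G i]
iiGigG => iiiPgigG   [G -> i P g]
iiiPgigG => iiiFgggigG   [P -> F g g]
iiiFgggigG => iiiPgggggigG   [F -> P g g]
iiiPgggggigG => iiiigggggigG   [P -> i]
iiiigggggigG => iiiigggggigiPg   [G -> i P g]
iiiigggggigiPg => iiiigggggigiig   [P -> i]

S => iGG => iiPgG => iiGigG => iiiPgigG => iiiFgggigG => iiiPgggggigG => iiiigggggigG => iiiigggggigiPg => iiiigggggigiig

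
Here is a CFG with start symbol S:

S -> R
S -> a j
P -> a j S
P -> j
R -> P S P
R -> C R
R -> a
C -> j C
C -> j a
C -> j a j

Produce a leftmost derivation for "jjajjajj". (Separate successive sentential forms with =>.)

S=>R=>CR=>jCR=>jjajR=>jjajPSP=>jjajjSP=>jjajjajP=>jjajjajj

S => R   [S -> R]
R => CR   [R -> C R]
CR => jCR   [C -> j C]
jCR => jjajR   [C -> j a j]
jjajR => jjajPSP   [R -> P S P]
jjajPSP => jjajjSP   [P -> j]
jjajjSP => jjajjajP   [S -> a j]
jjajjajP => jjajjajj   [P -> j]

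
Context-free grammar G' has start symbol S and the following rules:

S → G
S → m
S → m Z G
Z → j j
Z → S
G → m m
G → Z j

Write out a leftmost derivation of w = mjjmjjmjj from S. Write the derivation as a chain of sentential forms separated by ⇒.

S ⇒ mZG ⇒ mjjG ⇒ mjjZj ⇒ mjjSj ⇒ mjjmZGj ⇒ mjjmjjGj ⇒ mjjmjjZjj ⇒ mjjmjjSjj ⇒ mjjmjjmjj

S ⇒ mZG   [S → m Z G]
mZG ⇒ mjjG   [Z → j j]
mjjG ⇒ mjjZj   [G → Z j]
mjjZj ⇒ mjjSj   [Z → S]
mjjSj ⇒ mjjmZGj   [S → m Z G]
mjjmZGj ⇒ mjjmjjGj   [Z → j j]
mjjmjjGj ⇒ mjjmjjZjj   [G → Z j]
mjjmjjZjj ⇒ mjjmjjSjj   [Z → S]
mjjmjjSjj ⇒ mjjmjjmjj   [S → m]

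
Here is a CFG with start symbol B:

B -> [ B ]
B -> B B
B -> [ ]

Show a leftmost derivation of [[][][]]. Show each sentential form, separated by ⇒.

B ⇒ [B] ⇒ [BB] ⇒ [BBB] ⇒ [[]BB] ⇒ [[][]B] ⇒ [[][][]]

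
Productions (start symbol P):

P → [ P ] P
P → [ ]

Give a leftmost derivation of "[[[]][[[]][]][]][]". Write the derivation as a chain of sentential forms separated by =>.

P => [P]P   [P → [ P ] P]
[P]P => [[P]P]P   [P → [ P ] P]
[[P]P]P => [[[]]P]P   [P → [ ]]
[[[]]P]P => [[[]][P]P]P   [P → [ P ] P]
[[[]][P]P]P => [[[]][[P]P]P]P   [P → [ P ] P]
[[[]][[P]P]P]P => [[[]][[[]]P]P]P   [P → [ ]]
[[[]][[[]]P]P]P => [[[]][[[]][]]P]P   [P → [ ]]
[[[]][[[]][]]P]P => [[[]][[[]][]][]]P   [P → [ ]]
[[[]][[[]][]][]]P => [[[]][[[]][]][]][]   [P → [ ]]

P=>[P]P=>[[P]P]P=>[[[]]P]P=>[[[]][P]P]P=>[[[]][[P]P]P]P=>[[[]][[[]]P]P]P=>[[[]][[[]][]]P]P=>[[[]][[[]][]][]]P=>[[[]][[[]][]][]][]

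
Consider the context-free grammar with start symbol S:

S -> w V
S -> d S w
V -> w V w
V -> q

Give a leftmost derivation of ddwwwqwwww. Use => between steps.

S => dSw => ddSww => ddwVww => ddwwVwww => ddwwwVwwww => ddwwwqwwww

S => dSw   [S -> d S w]
dSw => ddSww   [S -> d S w]
ddSww => ddwVww   [S -> w V]
ddwVww => ddwwVwww   [V -> w V w]
ddwwVwww => ddwwwVwwww   [V -> w V w]
ddwwwVwwww => ddwwwqwwww   [V -> q]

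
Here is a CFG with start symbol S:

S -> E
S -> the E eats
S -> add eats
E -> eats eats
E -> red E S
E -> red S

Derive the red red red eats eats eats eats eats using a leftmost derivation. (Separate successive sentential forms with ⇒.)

S ⇒ the E eats   [S -> the E eats]
the E eats ⇒ the red S eats   [E -> red S]
the red S eats ⇒ the red E eats   [S -> E]
the red E eats ⇒ the red red E S eats   [E -> red E S]
the red red E S eats ⇒ the red red red S S eats   [E -> red S]
the red red red S S eats ⇒ the red red red E S eats   [S -> E]
the red red red E S eats ⇒ the red red red eats eats S eats   [E -> eats eats]
the red red red eats eats S eats ⇒ the red red red eats eats E eats   [S -> E]
the red red red eats eats E eats ⇒ the red red red eats eats eats eats eats   [E -> eats eats]

S ⇒ the E eats ⇒ the red S eats ⇒ the red E eats ⇒ the red red E S eats ⇒ the red red red S S eats ⇒ the red red red E S eats ⇒ the red red red eats eats S eats ⇒ the red red red eats eats E eats ⇒ the red red red eats eats eats eats eats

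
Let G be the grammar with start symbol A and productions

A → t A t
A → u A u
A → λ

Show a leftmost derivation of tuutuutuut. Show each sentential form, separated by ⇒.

A ⇒ tAt ⇒ tuAut ⇒ tuuAuut ⇒ tuutAtuut ⇒ tuutuAutuut ⇒ tuutuutuut

A ⇒ tAt   [A → t A t]
tAt ⇒ tuAut   [A → u A u]
tuAut ⇒ tuuAuut   [A → u A u]
tuuAuut ⇒ tuutAtuut   [A → t A t]
tuutAtuut ⇒ tuutuAutuut   [A → u A u]
tuutuAutuut ⇒ tuutuutuut   [A → λ]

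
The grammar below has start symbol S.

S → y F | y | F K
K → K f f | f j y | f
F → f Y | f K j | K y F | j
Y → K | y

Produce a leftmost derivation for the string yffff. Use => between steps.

S => yF => yfY => yfK => yfKff => yffff

S => yF   [S → y F]
yF => yfY   [F → f Y]
yfY => yfK   [Y → K]
yfK => yfKff   [K → K f f]
yfKff => yffff   [K → f]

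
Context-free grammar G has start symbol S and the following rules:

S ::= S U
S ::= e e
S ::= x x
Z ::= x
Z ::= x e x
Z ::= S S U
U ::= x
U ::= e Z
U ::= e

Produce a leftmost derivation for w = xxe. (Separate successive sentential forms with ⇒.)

S ⇒ SU ⇒ xxU ⇒ xxe

S ⇒ SU   [S ::= S U]
SU ⇒ xxU   [S ::= x x]
xxU ⇒ xxe   [U ::= e]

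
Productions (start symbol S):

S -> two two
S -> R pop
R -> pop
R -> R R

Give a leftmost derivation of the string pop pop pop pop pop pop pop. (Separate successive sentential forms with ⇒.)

S ⇒ R pop ⇒ R R pop ⇒ R R R pop ⇒ R R R R pop ⇒ R R R R R pop ⇒ R R R R R R pop ⇒ pop R R R R R pop ⇒ pop pop R R R R pop ⇒ pop pop pop R R R pop ⇒ pop pop pop pop R R pop ⇒ pop pop pop pop pop R pop ⇒ pop pop pop pop pop pop pop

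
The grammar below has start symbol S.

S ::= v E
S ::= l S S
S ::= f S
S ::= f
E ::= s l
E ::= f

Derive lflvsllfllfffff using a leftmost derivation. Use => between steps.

S => lSS => lfS => lflSS => lflvES => lflvslS => lflvsllSS => lflvsllfSS => lflvsllflSSS => lflvsllfllSSSS => lflvsllfllfSSS => lflvsllfllffSSS => lflvsllfllfffSS => lflvsllfllffffS => lflvsllfllfffff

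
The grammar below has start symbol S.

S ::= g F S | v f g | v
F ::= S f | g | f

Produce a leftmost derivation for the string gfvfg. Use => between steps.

S=>gFS=>gfS=>gfvfg

S => gFS   [S ::= g F S]
gFS => gfS   [F ::= f]
gfS => gfvfg   [S ::= v f g]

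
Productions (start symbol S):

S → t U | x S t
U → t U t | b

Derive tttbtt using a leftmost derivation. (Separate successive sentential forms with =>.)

S=>tU=>ttUt=>tttUtt=>tttbtt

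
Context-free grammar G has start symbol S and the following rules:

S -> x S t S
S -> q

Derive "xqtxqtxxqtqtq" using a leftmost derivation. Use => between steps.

S => xStS   [S -> x S t S]
xStS => xqtS   [S -> q]
xqtS => xqtxStS   [S -> x S t S]
xqtxStS => xqtxqtS   [S -> q]
xqtxqtS => xqtxqtxStS   [S -> x S t S]
xqtxqtxStS => xqtxqtxxStStS   [S -> x S t S]
xqtxqtxxStStS => xqtxqtxxqtStS   [S -> q]
xqtxqtxxqtStS => xqtxqtxxqtqtS   [S -> q]
xqtxqtxxqtqtS => xqtxqtxxqtqtq   [S -> q]

S=>xStS=>xqtS=>xqtxStS=>xqtxqtS=>xqtxqtxStS=>xqtxqtxxStStS=>xqtxqtxxqtStS=>xqtxqtxxqtqtS=>xqtxqtxxqtqtq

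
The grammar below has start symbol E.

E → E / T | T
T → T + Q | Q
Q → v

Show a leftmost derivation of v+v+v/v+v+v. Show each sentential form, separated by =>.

E=>E/T=>T/T=>T+Q/T=>T+Q+Q/T=>Q+Q+Q/T=>v+Q+Q/T=>v+v+Q/T=>v+v+v/T=>v+v+v/T+Q=>v+v+v/T+Q+Q=>v+v+v/Q+Q+Q=>v+v+v/v+Q+Q=>v+v+v/v+v+Q=>v+v+v/v+v+v

E => E/T   [E → E / T]
E/T => T/T   [E → T]
T/T => T+Q/T   [T → T + Q]
T+Q/T => T+Q+Q/T   [T → T + Q]
T+Q+Q/T => Q+Q+Q/T   [T → Q]
Q+Q+Q/T => v+Q+Q/T   [Q → v]
v+Q+Q/T => v+v+Q/T   [Q → v]
v+v+Q/T => v+v+v/T   [Q → v]
v+v+v/T => v+v+v/T+Q   [T → T + Q]
v+v+v/T+Q => v+v+v/T+Q+Q   [T → T + Q]
v+v+v/T+Q+Q => v+v+v/Q+Q+Q   [T → Q]
v+v+v/Q+Q+Q => v+v+v/v+Q+Q   [Q → v]
v+v+v/v+Q+Q => v+v+v/v+v+Q   [Q → v]
v+v+v/v+v+Q => v+v+v/v+v+v   [Q → v]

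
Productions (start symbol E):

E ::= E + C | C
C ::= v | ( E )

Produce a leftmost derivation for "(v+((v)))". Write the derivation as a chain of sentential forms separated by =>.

E=>C=>(E)=>(E+C)=>(C+C)=>(v+C)=>(v+(E))=>(v+(C))=>(v+((E)))=>(v+((C)))=>(v+((v)))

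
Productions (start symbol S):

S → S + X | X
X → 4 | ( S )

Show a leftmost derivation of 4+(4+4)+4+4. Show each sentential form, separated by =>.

S => S+X => S+X+X => S+X+X+X => X+X+X+X => 4+X+X+X => 4+(S)+X+X => 4+(S+X)+X+X => 4+(X+X)+X+X => 4+(4+X)+X+X => 4+(4+4)+X+X => 4+(4+4)+4+X => 4+(4+4)+4+4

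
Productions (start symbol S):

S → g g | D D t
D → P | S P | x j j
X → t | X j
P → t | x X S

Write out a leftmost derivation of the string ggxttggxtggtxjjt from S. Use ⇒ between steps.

S⇒DDt⇒SPDt⇒ggPDt⇒ggxXSDt⇒ggxtSDt⇒ggxtDDtDt⇒ggxtPDtDt⇒ggxttDtDt⇒ggxttSPtDt⇒ggxttggPtDt⇒ggxttggxXStDt⇒ggxttggxtStDt⇒ggxttggxtggtDt⇒ggxttggxtggtxjjt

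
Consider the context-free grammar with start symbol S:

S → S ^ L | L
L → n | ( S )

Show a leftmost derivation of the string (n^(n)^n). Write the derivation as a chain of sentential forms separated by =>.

S => L => (S) => (S^L) => (S^L^L) => (L^L^L) => (n^L^L) => (n^(S)^L) => (n^(L)^L) => (n^(n)^L) => (n^(n)^n)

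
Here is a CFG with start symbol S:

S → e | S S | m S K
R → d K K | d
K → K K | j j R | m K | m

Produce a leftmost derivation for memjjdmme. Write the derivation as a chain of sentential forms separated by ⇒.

S ⇒ SS   [S → S S]
SS ⇒ mSKS   [S → m S K]
mSKS ⇒ meKS   [S → e]
meKS ⇒ memKS   [K → m K]
memKS ⇒ memKKS   [K → K K]
memKKS ⇒ memjjRKS   [K → j j R]
memjjRKS ⇒ memjjdKS   [R → d]
memjjdKS ⇒ memjjdmKS   [K → m K]
memjjdmKS ⇒ memjjdmmS   [K → m]
memjjdmmS ⇒ memjjdmme   [S → e]

S⇒SS⇒mSKS⇒meKS⇒memKS⇒memKKS⇒memjjRKS⇒memjjdKS⇒memjjdmKS⇒memjjdmmS⇒memjjdmme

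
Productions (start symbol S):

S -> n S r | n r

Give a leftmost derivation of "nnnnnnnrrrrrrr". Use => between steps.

S => nSr   [S -> n S r]
nSr => nnSrr   [S -> n S r]
nnSrr => nnnSrrr   [S -> n S r]
nnnSrrr => nnnnSrrrr   [S -> n S r]
nnnnSrrrr => nnnnnSrrrrr   [S -> n S r]
nnnnnSrrrrr => nnnnnnSrrrrrr   [S -> n S r]
nnnnnnSrrrrrr => nnnnnnnrrrrrrr   [S -> n r]

S => nSr => nnSrr => nnnSrrr => nnnnSrrrr => nnnnnSrrrrr => nnnnnnSrrrrrr => nnnnnnnrrrrrrr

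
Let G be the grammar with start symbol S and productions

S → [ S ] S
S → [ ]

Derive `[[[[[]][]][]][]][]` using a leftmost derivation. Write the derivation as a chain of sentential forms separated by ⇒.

S ⇒ [S]S   [S → [ S ] S]
[S]S ⇒ [[S]S]S   [S → [ S ] S]
[[S]S]S ⇒ [[[S]S]S]S   [S → [ S ] S]
[[[S]S]S]S ⇒ [[[[S]S]S]S]S   [S → [ S ] S]
[[[[S]S]S]S]S ⇒ [[[[[]]S]S]S]S   [S → [ ]]
[[[[[]]S]S]S]S ⇒ [[[[[]][]]S]S]S   [S → [ ]]
[[[[[]][]]S]S]S ⇒ [[[[[]][]][]]S]S   [S → [ ]]
[[[[[]][]][]]S]S ⇒ [[[[[]][]][]][]]S   [S → [ ]]
[[[[[]][]][]][]]S ⇒ [[[[[]][]][]][]][]   [S → [ ]]

S ⇒ [S]S ⇒ [[S]S]S ⇒ [[[S]S]S]S ⇒ [[[[S]S]S]S]S ⇒ [[[[[]]S]S]S]S ⇒ [[[[[]][]]S]S]S ⇒ [[[[[]][]][]]S]S ⇒ [[[[[]][]][]][]]S ⇒ [[[[[]][]][]][]][]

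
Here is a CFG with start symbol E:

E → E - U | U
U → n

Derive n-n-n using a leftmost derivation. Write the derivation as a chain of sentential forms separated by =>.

E => E-U => E-U-U => U-U-U => n-U-U => n-n-U => n-n-n

E => E-U   [E → E - U]
E-U => E-U-U   [E → E - U]
E-U-U => U-U-U   [E → U]
U-U-U => n-U-U   [U → n]
n-U-U => n-n-U   [U → n]
n-n-U => n-n-n   [U → n]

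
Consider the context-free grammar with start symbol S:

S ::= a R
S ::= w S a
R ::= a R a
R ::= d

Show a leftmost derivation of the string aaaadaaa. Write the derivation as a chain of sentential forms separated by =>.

S => aR => aaRa => aaaRaa => aaaaRaaa => aaaadaaa

S => aR   [S ::= a R]
aR => aaRa   [R ::= a R a]
aaRa => aaaRaa   [R ::= a R a]
aaaRaa => aaaaRaaa   [R ::= a R a]
aaaaRaaa => aaaadaaa   [R ::= d]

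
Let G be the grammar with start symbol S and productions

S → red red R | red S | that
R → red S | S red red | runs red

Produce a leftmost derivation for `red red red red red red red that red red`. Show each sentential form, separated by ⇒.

S ⇒ red red R   [S → red red R]
red red R ⇒ red red red S   [R → red S]
red red red S ⇒ red red red red S   [S → red S]
red red red red S ⇒ red red red red red S   [S → red S]
red red red red red S ⇒ red red red red red red red R   [S → red red R]
red red red red red red red R ⇒ red red red red red red red S red red   [R → S red red]
red red red red red red red S red red ⇒ red red red red red red red that red red   [S → that]

S ⇒ red red R ⇒ red red red S ⇒ red red red red S ⇒ red red red red red S ⇒ red red red red red red red R ⇒ red red red red red red red S red red ⇒ red red red red red red red that red red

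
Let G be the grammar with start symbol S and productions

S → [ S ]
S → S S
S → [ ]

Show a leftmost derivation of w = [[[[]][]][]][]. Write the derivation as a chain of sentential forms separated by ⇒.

S ⇒ SS   [S → S S]
SS ⇒ [S]S   [S → [ S ]]
[S]S ⇒ [SS]S   [S → S S]
[SS]S ⇒ [[S]S]S   [S → [ S ]]
[[S]S]S ⇒ [[SS]S]S   [S → S S]
[[SS]S]S ⇒ [[[S]S]S]S   [S → [ S ]]
[[[S]S]S]S ⇒ [[[[]]S]S]S   [S → [ ]]
[[[[]]S]S]S ⇒ [[[[]][]]S]S   [S → [ ]]
[[[[]][]]S]S ⇒ [[[[]][]][]]S   [S → [ ]]
[[[[]][]][]]S ⇒ [[[[]][]][]][]   [S → [ ]]

S ⇒ SS ⇒ [S]S ⇒ [SS]S ⇒ [[S]S]S ⇒ [[SS]S]S ⇒ [[[S]S]S]S ⇒ [[[[]]S]S]S ⇒ [[[[]][]]S]S ⇒ [[[[]][]][]]S ⇒ [[[[]][]][]][]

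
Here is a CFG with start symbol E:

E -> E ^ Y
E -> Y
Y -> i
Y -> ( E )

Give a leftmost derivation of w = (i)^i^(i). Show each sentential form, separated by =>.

E => E^Y => E^Y^Y => Y^Y^Y => (E)^Y^Y => (Y)^Y^Y => (i)^Y^Y => (i)^i^Y => (i)^i^(E) => (i)^i^(Y) => (i)^i^(i)

E => E^Y   [E -> E ^ Y]
E^Y => E^Y^Y   [E -> E ^ Y]
E^Y^Y => Y^Y^Y   [E -> Y]
Y^Y^Y => (E)^Y^Y   [Y -> ( E )]
(E)^Y^Y => (Y)^Y^Y   [E -> Y]
(Y)^Y^Y => (i)^Y^Y   [Y -> i]
(i)^Y^Y => (i)^i^Y   [Y -> i]
(i)^i^Y => (i)^i^(E)   [Y -> ( E )]
(i)^i^(E) => (i)^i^(Y)   [E -> Y]
(i)^i^(Y) => (i)^i^(i)   [Y -> i]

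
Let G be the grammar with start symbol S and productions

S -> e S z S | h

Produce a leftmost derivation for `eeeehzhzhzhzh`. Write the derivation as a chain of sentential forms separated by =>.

S => eSzS => eeSzSzS => eeeSzSzSzS => eeeeSzSzSzSzS => eeeehzSzSzSzS => eeeehzhzSzSzS => eeeehzhzhzSzS => eeeehzhzhzhzS => eeeehzhzhzhzh

S => eSzS   [S -> e S z S]
eSzS => eeSzSzS   [S -> e S z S]
eeSzSzS => eeeSzSzSzS   [S -> e S z S]
eeeSzSzSzS => eeeeSzSzSzSzS   [S -> e S z S]
eeeeSzSzSzSzS => eeeehzSzSzSzS   [S -> h]
eeeehzSzSzSzS => eeeehzhzSzSzS   [S -> h]
eeeehzhzSzSzS => eeeehzhzhzSzS   [S -> h]
eeeehzhzhzSzS => eeeehzhzhzhzS   [S -> h]
eeeehzhzhzhzS => eeeehzhzhzhzh   [S -> h]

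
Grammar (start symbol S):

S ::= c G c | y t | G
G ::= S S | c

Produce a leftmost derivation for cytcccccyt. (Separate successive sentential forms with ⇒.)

S ⇒ G   [S ::= G]
G ⇒ SS   [G ::= S S]
SS ⇒ cGcS   [S ::= c G c]
cGcS ⇒ cSScS   [G ::= S S]
cSScS ⇒ cytScS   [S ::= y t]
cytScS ⇒ cytGcS   [S ::= G]
cytGcS ⇒ cytccS   [G ::= c]
cytccS ⇒ cytccG   [S ::= G]
cytccG ⇒ cytccSS   [G ::= S S]
cytccSS ⇒ cytcccGcS   [S ::= c G c]
cytcccGcS ⇒ cytcccccS   [G ::= c]
cytcccccS ⇒ cytcccccyt   [S ::= y t]

S ⇒ G ⇒ SS ⇒ cGcS ⇒ cSScS ⇒ cytScS ⇒ cytGcS ⇒ cytccS ⇒ cytccG ⇒ cytccSS ⇒ cytcccGcS ⇒ cytcccccS ⇒ cytcccccyt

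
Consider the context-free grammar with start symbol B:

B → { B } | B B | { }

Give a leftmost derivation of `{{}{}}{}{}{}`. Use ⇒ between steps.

B ⇒ BB   [B → B B]
BB ⇒ BBB   [B → B B]
BBB ⇒ BBBB   [B → B B]
BBBB ⇒ {B}BBB   [B → { B }]
{B}BBB ⇒ {BB}BBB   [B → B B]
{BB}BBB ⇒ {{}B}BBB   [B → { }]
{{}B}BBB ⇒ {{}{}}BBB   [B → { }]
{{}{}}BBB ⇒ {{}{}}{}BB   [B → { }]
{{}{}}{}BB ⇒ {{}{}}{}{}B   [B → { }]
{{}{}}{}{}B ⇒ {{}{}}{}{}{}   [B → { }]

B ⇒ BB ⇒ BBB ⇒ BBBB ⇒ {B}BBB ⇒ {BB}BBB ⇒ {{}B}BBB ⇒ {{}{}}BBB ⇒ {{}{}}{}BB ⇒ {{}{}}{}{}B ⇒ {{}{}}{}{}{}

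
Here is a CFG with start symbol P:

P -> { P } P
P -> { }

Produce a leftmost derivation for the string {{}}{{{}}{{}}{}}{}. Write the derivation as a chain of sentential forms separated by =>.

P=>{P}P=>{{}}P=>{{}}{P}P=>{{}}{{P}P}P=>{{}}{{{}}P}P=>{{}}{{{}}{P}P}P=>{{}}{{{}}{{}}P}P=>{{}}{{{}}{{}}{}}P=>{{}}{{{}}{{}}{}}{}

P => {P}P   [P -> { P } P]
{P}P => {{}}P   [P -> { }]
{{}}P => {{}}{P}P   [P -> { P } P]
{{}}{P}P => {{}}{{P}P}P   [P -> { P } P]
{{}}{{P}P}P => {{}}{{{}}P}P   [P -> { }]
{{}}{{{}}P}P => {{}}{{{}}{P}P}P   [P -> { P } P]
{{}}{{{}}{P}P}P => {{}}{{{}}{{}}P}P   [P -> { }]
{{}}{{{}}{{}}P}P => {{}}{{{}}{{}}{}}P   [P -> { }]
{{}}{{{}}{{}}{}}P => {{}}{{{}}{{}}{}}{}   [P -> { }]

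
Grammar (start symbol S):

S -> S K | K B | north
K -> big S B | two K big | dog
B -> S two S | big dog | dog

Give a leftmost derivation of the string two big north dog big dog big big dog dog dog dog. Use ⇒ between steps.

S ⇒ S K   [S -> S K]
S K ⇒ S K K   [S -> S K]
S K K ⇒ S K K K   [S -> S K]
S K K K ⇒ K B K K K   [S -> K B]
K B K K K ⇒ two K big B K K K   [K -> two K big]
two K big B K K K ⇒ two big S B big B K K K   [K -> big S B]
two big S B big B K K K ⇒ two big S K B big B K K K   [S -> S K]
two big S K B big B K K K ⇒ two big north K B big B K K K   [S -> north]
two big north K B big B K K K ⇒ two big north dog B big B K K K   [K -> dog]
two big north dog B big B K K K ⇒ two big north dog big dog big B K K K   [B -> big dog]
two big north dog big dog big B K K K ⇒ two big north dog big dog big big dog K K K   [B -> big dog]
two big north dog big dog big big dog K K K ⇒ two big north dog big dog big big dog dog K K   [K -> dog]
two big north dog big dog big big dog dog K K ⇒ two big north dog big dog big big dog dog dog K   [K -> dog]
two big north dog big dog big big dog dog dog K ⇒ two big north dog big dog big big dog dog dog dog   [K -> dog]

S ⇒ S K ⇒ S K K ⇒ S K K K ⇒ K B K K K ⇒ two K big B K K K ⇒ two big S B big B K K K ⇒ two big S K B big B K K K ⇒ two big north K B big B K K K ⇒ two big north dog B big B K K K ⇒ two big north dog big dog big B K K K ⇒ two big north dog big dog big big dog K K K ⇒ two big north dog big dog big big dog dog K K ⇒ two big north dog big dog big big dog dog dog K ⇒ two big north dog big dog big big dog dog dog dog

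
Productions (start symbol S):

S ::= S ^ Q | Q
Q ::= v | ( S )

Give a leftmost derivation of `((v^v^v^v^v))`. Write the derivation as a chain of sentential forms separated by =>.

S => Q   [S ::= Q]
Q => (S)   [Q ::= ( S )]
(S) => (Q)   [S ::= Q]
(Q) => ((S))   [Q ::= ( S )]
((S)) => ((S^Q))   [S ::= S ^ Q]
((S^Q)) => ((S^Q^Q))   [S ::= S ^ Q]
((S^Q^Q)) => ((S^Q^Q^Q))   [S ::= S ^ Q]
((S^Q^Q^Q)) => ((S^Q^Q^Q^Q))   [S ::= S ^ Q]
((S^Q^Q^Q^Q)) => ((Q^Q^Q^Q^Q))   [S ::= Q]
((Q^Q^Q^Q^Q)) => ((v^Q^Q^Q^Q))   [Q ::= v]
((v^Q^Q^Q^Q)) => ((v^v^Q^Q^Q))   [Q ::= v]
((v^v^Q^Q^Q)) => ((v^v^v^Q^Q))   [Q ::= v]
((v^v^v^Q^Q)) => ((v^v^v^v^Q))   [Q ::= v]
((v^v^v^v^Q)) => ((v^v^v^v^v))   [Q ::= v]

S=>Q=>(S)=>(Q)=>((S))=>((S^Q))=>((S^Q^Q))=>((S^Q^Q^Q))=>((S^Q^Q^Q^Q))=>((Q^Q^Q^Q^Q))=>((v^Q^Q^Q^Q))=>((v^v^Q^Q^Q))=>((v^v^v^Q^Q))=>((v^v^v^v^Q))=>((v^v^v^v^v))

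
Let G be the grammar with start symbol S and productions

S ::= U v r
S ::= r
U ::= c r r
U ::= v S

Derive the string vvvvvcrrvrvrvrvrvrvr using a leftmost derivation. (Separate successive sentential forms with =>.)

S => Uvr => vSvr => vUvrvr => vvSvrvr => vvUvrvrvr => vvvSvrvrvr => vvvUvrvrvrvr => vvvvSvrvrvrvr => vvvvUvrvrvrvrvr => vvvvvSvrvrvrvrvr => vvvvvUvrvrvrvrvrvr => vvvvvcrrvrvrvrvrvrvr

S => Uvr   [S ::= U v r]
Uvr => vSvr   [U ::= v S]
vSvr => vUvrvr   [S ::= U v r]
vUvrvr => vvSvrvr   [U ::= v S]
vvSvrvr => vvUvrvrvr   [S ::= U v r]
vvUvrvrvr => vvvSvrvrvr   [U ::= v S]
vvvSvrvrvr => vvvUvrvrvrvr   [S ::= U v r]
vvvUvrvrvrvr => vvvvSvrvrvrvr   [U ::= v S]
vvvvSvrvrvrvr => vvvvUvrvrvrvrvr   [S ::= U v r]
vvvvUvrvrvrvrvr => vvvvvSvrvrvrvrvr   [U ::= v S]
vvvvvSvrvrvrvrvr => vvvvvUvrvrvrvrvrvr   [S ::= U v r]
vvvvvUvrvrvrvrvrvr => vvvvvcrrvrvrvrvrvrvr   [U ::= c r r]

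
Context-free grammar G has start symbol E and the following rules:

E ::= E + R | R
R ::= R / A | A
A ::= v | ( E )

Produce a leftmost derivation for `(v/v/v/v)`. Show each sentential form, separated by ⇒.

E ⇒ R   [E ::= R]
R ⇒ A   [R ::= A]
A ⇒ (E)   [A ::= ( E )]
(E) ⇒ (R)   [E ::= R]
(R) ⇒ (R/A)   [R ::= R / A]
(R/A) ⇒ (R/A/A)   [R ::= R / A]
(R/A/A) ⇒ (R/A/A/A)   [R ::= R / A]
(R/A/A/A) ⇒ (A/A/A/A)   [R ::= A]
(A/A/A/A) ⇒ (v/A/A/A)   [A ::= v]
(v/A/A/A) ⇒ (v/v/A/A)   [A ::= v]
(v/v/A/A) ⇒ (v/v/v/A)   [A ::= v]
(v/v/v/A) ⇒ (v/v/v/v)   [A ::= v]

E ⇒ R ⇒ A ⇒ (E) ⇒ (R) ⇒ (R/A) ⇒ (R/A/A) ⇒ (R/A/A/A) ⇒ (A/A/A/A) ⇒ (v/A/A/A) ⇒ (v/v/A/A) ⇒ (v/v/v/A) ⇒ (v/v/v/v)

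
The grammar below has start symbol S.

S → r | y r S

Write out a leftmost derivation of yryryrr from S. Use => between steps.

S => yrS   [S → y r S]
yrS => yryrS   [S → y r S]
yryrS => yryryrS   [S → y r S]
yryryrS => yryryrr   [S → r]

S=>yrS=>yryrS=>yryryrS=>yryryrr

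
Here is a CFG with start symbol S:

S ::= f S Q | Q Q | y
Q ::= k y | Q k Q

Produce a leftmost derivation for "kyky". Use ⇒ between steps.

S⇒QQ⇒kyQ⇒kyky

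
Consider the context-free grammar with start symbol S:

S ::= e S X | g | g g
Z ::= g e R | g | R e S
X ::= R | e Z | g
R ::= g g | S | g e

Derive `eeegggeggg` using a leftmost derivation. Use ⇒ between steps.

S ⇒ eSX ⇒ eeSXX ⇒ eeeSXXX ⇒ eeeggXXX ⇒ eeegggXX ⇒ eeegggeZX ⇒ eeegggegX ⇒ eeegggegR ⇒ eeegggeggg

S ⇒ eSX   [S ::= e S X]
eSX ⇒ eeSXX   [S ::= e S X]
eeSXX ⇒ eeeSXXX   [S ::= e S X]
eeeSXXX ⇒ eeeggXXX   [S ::= g g]
eeeggXXX ⇒ eeegggXX   [X ::= g]
eeegggXX ⇒ eeegggeZX   [X ::= e Z]
eeegggeZX ⇒ eeegggegX   [Z ::= g]
eeegggegX ⇒ eeegggegR   [X ::= R]
eeegggegR ⇒ eeegggeggg   [R ::= g g]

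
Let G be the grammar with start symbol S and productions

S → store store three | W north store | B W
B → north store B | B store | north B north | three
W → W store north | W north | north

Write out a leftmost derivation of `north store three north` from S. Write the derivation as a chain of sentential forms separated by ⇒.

S ⇒ B W ⇒ north store B W ⇒ north store three W ⇒ north store three north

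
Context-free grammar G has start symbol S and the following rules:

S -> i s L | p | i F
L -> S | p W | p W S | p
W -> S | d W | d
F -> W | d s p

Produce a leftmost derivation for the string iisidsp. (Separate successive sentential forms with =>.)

S => iF   [S -> i F]
iF => iW   [F -> W]
iW => iS   [W -> S]
iS => iisL   [S -> i s L]
iisL => iisS   [L -> S]
iisS => iisiF   [S -> i F]
iisiF => iisidsp   [F -> d s p]

S => iF => iW => iS => iisL => iisS => iisiF => iisidsp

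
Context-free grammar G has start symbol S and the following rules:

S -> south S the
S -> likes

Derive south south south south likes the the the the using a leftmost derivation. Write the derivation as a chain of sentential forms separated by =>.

S => south S the   [S -> south S the]
south S the => south south S the the   [S -> south S the]
south south S the the => south south south S the the the   [S -> south S the]
south south south S the the the => south south south south S the the the the   [S -> south S the]
south south south south S the the the the => south south south south likes the the the the   [S -> likes]

S => south S the => south south S the the => south south south S the the the => south south south south S the the the the => south south south south likes the the the the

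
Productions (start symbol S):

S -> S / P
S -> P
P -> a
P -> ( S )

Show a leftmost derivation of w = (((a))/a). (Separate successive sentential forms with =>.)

S => P => (S) => (S/P) => (P/P) => ((S)/P) => ((P)/P) => (((S))/P) => (((P))/P) => (((a))/P) => (((a))/a)

S => P   [S -> P]
P => (S)   [P -> ( S )]
(S) => (S/P)   [S -> S / P]
(S/P) => (P/P)   [S -> P]
(P/P) => ((S)/P)   [P -> ( S )]
((S)/P) => ((P)/P)   [S -> P]
((P)/P) => (((S))/P)   [P -> ( S )]
(((S))/P) => (((P))/P)   [S -> P]
(((P))/P) => (((a))/P)   [P -> a]
(((a))/P) => (((a))/a)   [P -> a]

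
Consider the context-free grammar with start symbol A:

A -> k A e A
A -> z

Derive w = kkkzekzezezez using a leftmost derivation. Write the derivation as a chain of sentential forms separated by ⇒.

A ⇒ kAeA ⇒ kkAeAeA ⇒ kkkAeAeAeA ⇒ kkkzeAeAeA ⇒ kkkzekAeAeAeA ⇒ kkkzekzeAeAeA ⇒ kkkzekzezeAeA ⇒ kkkzekzezezeA ⇒ kkkzekzezezez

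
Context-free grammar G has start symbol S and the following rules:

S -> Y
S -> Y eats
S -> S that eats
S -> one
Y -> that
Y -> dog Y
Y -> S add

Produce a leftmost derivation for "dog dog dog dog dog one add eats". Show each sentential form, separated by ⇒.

S ⇒ Y eats ⇒ dog Y eats ⇒ dog dog Y eats ⇒ dog dog dog Y eats ⇒ dog dog dog dog Y eats ⇒ dog dog dog dog dog Y eats ⇒ dog dog dog dog dog S add eats ⇒ dog dog dog dog dog one add eats

S ⇒ Y eats   [S -> Y eats]
Y eats ⇒ dog Y eats   [Y -> dog Y]
dog Y eats ⇒ dog dog Y eats   [Y -> dog Y]
dog dog Y eats ⇒ dog dog dog Y eats   [Y -> dog Y]
dog dog dog Y eats ⇒ dog dog dog dog Y eats   [Y -> dog Y]
dog dog dog dog Y eats ⇒ dog dog dog dog dog Y eats   [Y -> dog Y]
dog dog dog dog dog Y eats ⇒ dog dog dog dog dog S add eats   [Y -> S add]
dog dog dog dog dog S add eats ⇒ dog dog dog dog dog one add eats   [S -> one]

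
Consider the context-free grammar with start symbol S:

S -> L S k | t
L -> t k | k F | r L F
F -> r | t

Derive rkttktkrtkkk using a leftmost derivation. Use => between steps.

S => LSk => rLFSk => rkFFSk => rktFSk => rkttSk => rkttLSkk => rkttkFSkk => rkttktSkk => rkttktLSkkk => rkttktkFSkkk => rkttktkrSkkk => rkttktkrtkkk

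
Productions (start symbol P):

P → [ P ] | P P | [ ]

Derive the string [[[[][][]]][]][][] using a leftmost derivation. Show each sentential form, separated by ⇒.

P ⇒ PP ⇒ PPP ⇒ [P]PP ⇒ [PP]PP ⇒ [[P]P]PP ⇒ [[[P]]P]PP ⇒ [[[PP]]P]PP ⇒ [[[PPP]]P]PP ⇒ [[[[]PP]]P]PP ⇒ [[[[][]P]]P]PP ⇒ [[[[][][]]]P]PP ⇒ [[[[][][]]][]]PP ⇒ [[[[][][]]][]][]P ⇒ [[[[][][]]][]][][]

P ⇒ PP   [P → P P]
PP ⇒ PPP   [P → P P]
PPP ⇒ [P]PP   [P → [ P ]]
[P]PP ⇒ [PP]PP   [P → P P]
[PP]PP ⇒ [[P]P]PP   [P → [ P ]]
[[P]P]PP ⇒ [[[P]]P]PP   [P → [ P ]]
[[[P]]P]PP ⇒ [[[PP]]P]PP   [P → P P]
[[[PP]]P]PP ⇒ [[[PPP]]P]PP   [P → P P]
[[[PPP]]P]PP ⇒ [[[[]PP]]P]PP   [P → [ ]]
[[[[]PP]]P]PP ⇒ [[[[][]P]]P]PP   [P → [ ]]
[[[[][]P]]P]PP ⇒ [[[[][][]]]P]PP   [P → [ ]]
[[[[][][]]]P]PP ⇒ [[[[][][]]][]]PP   [P → [ ]]
[[[[][][]]][]]PP ⇒ [[[[][][]]][]][]P   [P → [ ]]
[[[[][][]]][]][]P ⇒ [[[[][][]]][]][][]   [P → [ ]]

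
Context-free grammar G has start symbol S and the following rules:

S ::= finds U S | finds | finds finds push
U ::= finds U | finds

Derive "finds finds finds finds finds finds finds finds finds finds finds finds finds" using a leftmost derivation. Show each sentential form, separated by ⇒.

S ⇒ finds U S ⇒ finds finds U S ⇒ finds finds finds U S ⇒ finds finds finds finds U S ⇒ finds finds finds finds finds U S ⇒ finds finds finds finds finds finds U S ⇒ finds finds finds finds finds finds finds S ⇒ finds finds finds finds finds finds finds finds U S ⇒ finds finds finds finds finds finds finds finds finds U S ⇒ finds finds finds finds finds finds finds finds finds finds U S ⇒ finds finds finds finds finds finds finds finds finds finds finds U S ⇒ finds finds finds finds finds finds finds finds finds finds finds finds S ⇒ finds finds finds finds finds finds finds finds finds finds finds finds finds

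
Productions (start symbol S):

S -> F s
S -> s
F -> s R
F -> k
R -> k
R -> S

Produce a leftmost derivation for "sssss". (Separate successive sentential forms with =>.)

S => Fs => sRs => sSs => sFss => ssRss => ssSss => sssss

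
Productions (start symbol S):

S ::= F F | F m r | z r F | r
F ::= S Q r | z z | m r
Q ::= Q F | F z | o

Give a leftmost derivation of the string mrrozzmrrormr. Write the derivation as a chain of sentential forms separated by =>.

S => Fmr => SQrmr => FFQrmr => mrFQrmr => mrSQrQrmr => mrrQrQrmr => mrrQFrQrmr => mrrQFFrQrmr => mrroFFrQrmr => mrrozzFrQrmr => mrrozzmrrQrmr => mrrozzmrrormr

S => Fmr   [S ::= F m r]
Fmr => SQrmr   [F ::= S Q r]
SQrmr => FFQrmr   [S ::= F F]
FFQrmr => mrFQrmr   [F ::= m r]
mrFQrmr => mrSQrQrmr   [F ::= S Q r]
mrSQrQrmr => mrrQrQrmr   [S ::= r]
mrrQrQrmr => mrrQFrQrmr   [Q ::= Q F]
mrrQFrQrmr => mrrQFFrQrmr   [Q ::= Q F]
mrrQFFrQrmr => mrroFFrQrmr   [Q ::= o]
mrroFFrQrmr => mrrozzFrQrmr   [F ::= z z]
mrrozzFrQrmr => mrrozzmrrQrmr   [F ::= m r]
mrrozzmrrQrmr => mrrozzmrrormr   [Q ::= o]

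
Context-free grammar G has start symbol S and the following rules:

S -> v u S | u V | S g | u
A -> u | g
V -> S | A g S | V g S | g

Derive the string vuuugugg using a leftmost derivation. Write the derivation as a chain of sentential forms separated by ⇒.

S⇒Sg⇒vuSg⇒vuuVg⇒vuuAgSg⇒vuuugSg⇒vuuuguVg⇒vuuugugg

S ⇒ Sg   [S -> S g]
Sg ⇒ vuSg   [S -> v u S]
vuSg ⇒ vuuVg   [S -> u V]
vuuVg ⇒ vuuAgSg   [V -> A g S]
vuuAgSg ⇒ vuuugSg   [A -> u]
vuuugSg ⇒ vuuuguVg   [S -> u V]
vuuuguVg ⇒ vuuugugg   [V -> g]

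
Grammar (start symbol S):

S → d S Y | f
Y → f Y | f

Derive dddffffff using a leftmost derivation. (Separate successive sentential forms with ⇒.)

S ⇒ dSY ⇒ ddSYY ⇒ dddSYYY ⇒ dddfYYY ⇒ dddffYYY ⇒ dddfffYYY ⇒ dddffffYY ⇒ dddfffffY ⇒ dddffffff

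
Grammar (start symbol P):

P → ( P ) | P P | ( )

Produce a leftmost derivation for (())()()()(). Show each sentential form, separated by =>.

P => PP   [P → P P]
PP => PPP   [P → P P]
PPP => PPPP   [P → P P]
PPPP => PPPPP   [P → P P]
PPPPP => (P)PPPP   [P → ( P )]
(P)PPPP => (())PPPP   [P → ( )]
(())PPPP => (())()PPP   [P → ( )]
(())()PPP => (())()()PP   [P → ( )]
(())()()PP => (())()()()P   [P → ( )]
(())()()()P => (())()()()()   [P → ( )]

P => PP => PPP => PPPP => PPPPP => (P)PPPP => (())PPPP => (())()PPP => (())()()PP => (())()()()P => (())()()()()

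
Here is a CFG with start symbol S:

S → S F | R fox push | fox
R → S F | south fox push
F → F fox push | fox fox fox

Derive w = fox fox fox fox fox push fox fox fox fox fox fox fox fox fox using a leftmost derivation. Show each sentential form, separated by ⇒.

S ⇒ S F ⇒ S F F ⇒ S F F F ⇒ R fox push F F F ⇒ S F fox push F F F ⇒ fox F fox push F F F ⇒ fox fox fox fox fox push F F F ⇒ fox fox fox fox fox push fox fox fox F F ⇒ fox fox fox fox fox push fox fox fox fox fox fox F ⇒ fox fox fox fox fox push fox fox fox fox fox fox fox fox fox

S ⇒ S F   [S → S F]
S F ⇒ S F F   [S → S F]
S F F ⇒ S F F F   [S → S F]
S F F F ⇒ R fox push F F F   [S → R fox push]
R fox push F F F ⇒ S F fox push F F F   [R → S F]
S F fox push F F F ⇒ fox F fox push F F F   [S → fox]
fox F fox push F F F ⇒ fox fox fox fox fox push F F F   [F → fox fox fox]
fox fox fox fox fox push F F F ⇒ fox fox fox fox fox push fox fox fox F F   [F → fox fox fox]
fox fox fox fox fox push fox fox fox F F ⇒ fox fox fox fox fox push fox fox fox fox fox fox F   [F → fox fox fox]
fox fox fox fox fox push fox fox fox fox fox fox F ⇒ fox fox fox fox fox push fox fox fox fox fox fox fox fox fox   [F → fox fox fox]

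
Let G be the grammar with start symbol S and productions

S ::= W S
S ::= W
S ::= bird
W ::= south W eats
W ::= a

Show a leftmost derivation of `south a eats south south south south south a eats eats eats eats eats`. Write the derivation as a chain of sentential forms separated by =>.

S => W S   [S ::= W S]
W S => south W eats S   [W ::= south W eats]
south W eats S => south a eats S   [W ::= a]
south a eats S => south a eats W   [S ::= W]
south a eats W => south a eats south W eats   [W ::= south W eats]
south a eats south W eats => south a eats south south W eats eats   [W ::= south W eats]
south a eats south south W eats eats => south a eats south south south W eats eats eats   [W ::= south W eats]
south a eats south south south W eats eats eats => south a eats south south south south W eats eats eats eats   [W ::= south W eats]
south a eats south south south south W eats eats eats eats => south a eats south south south south south W eats eats eats eats eats   [W ::= south W eats]
south a eats south south south south south W eats eats eats eats eats => south a eats south south south south south a eats eats eats eats eats   [W ::= a]

S => W S => south W eats S => south a eats S => south a eats W => south a eats south W eats => south a eats south south W eats eats => south a eats south south south W eats eats eats => south a eats south south south south W eats eats eats eats => south a eats south south south south south W eats eats eats eats eats => south a eats south south south south south a eats eats eats eats eats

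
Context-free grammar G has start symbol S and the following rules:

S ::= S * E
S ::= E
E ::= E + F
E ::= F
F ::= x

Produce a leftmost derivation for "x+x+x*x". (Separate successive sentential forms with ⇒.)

S ⇒ S*E ⇒ E*E ⇒ E+F*E ⇒ E+F+F*E ⇒ F+F+F*E ⇒ x+F+F*E ⇒ x+x+F*E ⇒ x+x+x*E ⇒ x+x+x*F ⇒ x+x+x*x

S ⇒ S*E   [S ::= S * E]
S*E ⇒ E*E   [S ::= E]
E*E ⇒ E+F*E   [E ::= E + F]
E+F*E ⇒ E+F+F*E   [E ::= E + F]
E+F+F*E ⇒ F+F+F*E   [E ::= F]
F+F+F*E ⇒ x+F+F*E   [F ::= x]
x+F+F*E ⇒ x+x+F*E   [F ::= x]
x+x+F*E ⇒ x+x+x*E   [F ::= x]
x+x+x*E ⇒ x+x+x*F   [E ::= F]
x+x+x*F ⇒ x+x+x*x   [F ::= x]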